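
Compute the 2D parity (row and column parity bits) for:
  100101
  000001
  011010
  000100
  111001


Row parities: 11110
Column parities: 000011

Row P: 11110, Col P: 000011, Corner: 0


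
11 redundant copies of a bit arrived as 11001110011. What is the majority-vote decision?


Ones: 7 out of 11
Threshold: 6

1 (7/11 voted 1)


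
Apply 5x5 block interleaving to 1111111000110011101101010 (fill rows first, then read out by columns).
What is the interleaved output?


Matrix:
  11111
  11000
  11001
  11011
  01010
Read columns: 1111011111100001001110110

1111011111100001001110110


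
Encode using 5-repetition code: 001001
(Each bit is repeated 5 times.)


Each bit -> 5 copies

000000000011111000000000011111


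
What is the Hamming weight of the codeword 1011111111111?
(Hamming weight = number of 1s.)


Counting 1s in 1011111111111

12


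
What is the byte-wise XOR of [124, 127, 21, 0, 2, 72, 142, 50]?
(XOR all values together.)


XOR chain: 124 ^ 127 ^ 21 ^ 0 ^ 2 ^ 72 ^ 142 ^ 50 = 224

224


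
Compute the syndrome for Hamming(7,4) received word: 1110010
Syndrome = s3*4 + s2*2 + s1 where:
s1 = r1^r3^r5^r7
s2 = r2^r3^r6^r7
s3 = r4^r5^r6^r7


s1=0, s2=1, s3=1

Syndrome = 6 (error at position 6)


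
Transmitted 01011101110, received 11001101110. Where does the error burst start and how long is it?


XOR: 10010000000

Burst at position 0, length 4


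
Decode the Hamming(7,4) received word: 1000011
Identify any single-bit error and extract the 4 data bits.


Syndrome = 0: no error detected

Data: 0011 (no errors)


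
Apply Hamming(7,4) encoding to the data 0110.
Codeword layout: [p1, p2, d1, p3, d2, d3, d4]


Parity bits: p1=1, p2=1, p3=0

1100110


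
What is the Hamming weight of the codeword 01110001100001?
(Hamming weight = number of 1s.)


Counting 1s in 01110001100001

6


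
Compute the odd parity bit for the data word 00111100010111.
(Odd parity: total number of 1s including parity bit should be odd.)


Number of 1s in data: 8
Parity bit: 1

1


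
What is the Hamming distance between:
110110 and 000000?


XOR: 110110
Count of 1s: 4

4


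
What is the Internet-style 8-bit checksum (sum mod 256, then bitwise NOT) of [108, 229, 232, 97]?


Sum = 666 mod 256 = 154
Complement = 101

101


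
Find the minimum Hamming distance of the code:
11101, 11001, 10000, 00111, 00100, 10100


Comparing all pairs, minimum distance: 1
Can detect 0 errors, correct 0 errors

1


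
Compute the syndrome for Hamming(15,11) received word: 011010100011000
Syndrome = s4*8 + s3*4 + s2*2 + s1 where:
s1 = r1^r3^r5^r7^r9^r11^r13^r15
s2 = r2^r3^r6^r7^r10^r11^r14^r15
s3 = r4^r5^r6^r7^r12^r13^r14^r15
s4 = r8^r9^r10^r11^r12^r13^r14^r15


s1=0, s2=0, s3=1, s4=0

Syndrome = 4 (error at position 4)


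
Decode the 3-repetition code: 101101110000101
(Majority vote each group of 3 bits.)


Groups: 101, 101, 110, 000, 101
Majority votes: 11101

11101


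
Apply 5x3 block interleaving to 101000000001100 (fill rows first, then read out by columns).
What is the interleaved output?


Matrix:
  101
  000
  000
  001
  100
Read columns: 100010000010010

100010000010010


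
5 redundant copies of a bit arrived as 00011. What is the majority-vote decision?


Ones: 2 out of 5
Threshold: 3

0 (2/5 voted 1)


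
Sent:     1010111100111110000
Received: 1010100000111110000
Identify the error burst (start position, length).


XOR: 0000011100000000000

Burst at position 5, length 3


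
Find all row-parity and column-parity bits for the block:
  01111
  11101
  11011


Row parities: 000
Column parities: 01001

Row P: 000, Col P: 01001, Corner: 0


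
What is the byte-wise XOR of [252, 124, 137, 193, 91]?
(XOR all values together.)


XOR chain: 252 ^ 124 ^ 137 ^ 193 ^ 91 = 147

147


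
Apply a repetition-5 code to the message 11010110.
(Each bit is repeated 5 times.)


Each bit -> 5 copies

1111111111000001111100000111111111100000


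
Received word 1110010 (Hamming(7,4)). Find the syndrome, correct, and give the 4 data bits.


Syndrome = 6: error at position 6

Data: 1000 (corrected bit 6)


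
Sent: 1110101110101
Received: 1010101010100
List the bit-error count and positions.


XOR: 0100000100001

3 error(s) at position(s): 1, 7, 12


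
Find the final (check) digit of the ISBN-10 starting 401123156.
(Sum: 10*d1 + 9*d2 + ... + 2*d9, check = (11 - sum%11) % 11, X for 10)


Weighted sum: 113
113 mod 11 = 3

Check digit: 8


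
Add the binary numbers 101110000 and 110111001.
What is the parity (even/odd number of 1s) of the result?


101110000 = 368
110111001 = 441
Sum = 809 = 1100101001
1s count = 5

odd parity (5 ones in 1100101001)


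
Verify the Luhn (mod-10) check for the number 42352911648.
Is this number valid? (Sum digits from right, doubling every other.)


Luhn sum = 48
48 mod 10 = 8

Invalid (Luhn sum mod 10 = 8)


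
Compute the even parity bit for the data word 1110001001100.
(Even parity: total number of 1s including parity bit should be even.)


Number of 1s in data: 6
Parity bit: 0

0


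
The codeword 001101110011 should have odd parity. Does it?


Number of 1s: 7

Yes, parity is correct (7 ones)


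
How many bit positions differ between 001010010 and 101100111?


XOR: 100110101
Count of 1s: 5

5


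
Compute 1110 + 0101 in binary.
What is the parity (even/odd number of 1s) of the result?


1110 = 14
0101 = 5
Sum = 19 = 10011
1s count = 3

odd parity (3 ones in 10011)


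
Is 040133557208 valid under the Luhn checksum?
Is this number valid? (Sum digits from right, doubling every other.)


Luhn sum = 35
35 mod 10 = 5

Invalid (Luhn sum mod 10 = 5)


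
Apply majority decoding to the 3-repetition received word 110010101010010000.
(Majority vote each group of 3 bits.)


Groups: 110, 010, 101, 010, 010, 000
Majority votes: 101000

101000


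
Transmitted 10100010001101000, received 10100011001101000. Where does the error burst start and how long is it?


XOR: 00000001000000000

Burst at position 7, length 1


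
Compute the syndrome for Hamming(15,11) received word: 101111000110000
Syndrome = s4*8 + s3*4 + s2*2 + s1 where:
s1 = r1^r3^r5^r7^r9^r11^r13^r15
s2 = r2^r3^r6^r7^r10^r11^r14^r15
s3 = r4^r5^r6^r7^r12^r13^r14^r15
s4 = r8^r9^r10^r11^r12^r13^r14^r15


s1=0, s2=0, s3=1, s4=0

Syndrome = 4 (error at position 4)


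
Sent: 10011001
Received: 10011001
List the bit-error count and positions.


XOR: 00000000

0 errors (received matches sent)


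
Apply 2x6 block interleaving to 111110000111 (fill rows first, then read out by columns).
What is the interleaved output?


Matrix:
  111110
  000111
Read columns: 101010111101

101010111101


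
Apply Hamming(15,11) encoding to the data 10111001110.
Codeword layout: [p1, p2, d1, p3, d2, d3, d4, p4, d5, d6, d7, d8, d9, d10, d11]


Parity bits: p1=0, p2=0, p3=1, p4=0

001101101001110


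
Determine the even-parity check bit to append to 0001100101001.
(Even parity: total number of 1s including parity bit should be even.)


Number of 1s in data: 5
Parity bit: 1

1


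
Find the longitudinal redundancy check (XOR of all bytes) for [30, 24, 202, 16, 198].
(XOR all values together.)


XOR chain: 30 ^ 24 ^ 202 ^ 16 ^ 198 = 26

26


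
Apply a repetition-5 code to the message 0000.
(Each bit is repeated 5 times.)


Each bit -> 5 copies

00000000000000000000


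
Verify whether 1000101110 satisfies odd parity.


Number of 1s: 5

Yes, parity is correct (5 ones)


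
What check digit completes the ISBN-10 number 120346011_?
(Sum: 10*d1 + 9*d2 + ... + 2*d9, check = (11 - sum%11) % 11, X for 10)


Weighted sum: 108
108 mod 11 = 9

Check digit: 2


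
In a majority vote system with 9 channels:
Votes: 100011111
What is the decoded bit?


Ones: 6 out of 9
Threshold: 5

1 (6/9 voted 1)


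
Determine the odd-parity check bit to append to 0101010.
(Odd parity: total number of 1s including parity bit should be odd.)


Number of 1s in data: 3
Parity bit: 0

0


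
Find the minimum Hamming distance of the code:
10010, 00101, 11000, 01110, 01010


Comparing all pairs, minimum distance: 1
Can detect 0 errors, correct 0 errors

1


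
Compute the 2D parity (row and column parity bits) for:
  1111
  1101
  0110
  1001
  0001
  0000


Row parities: 010010
Column parities: 1100

Row P: 010010, Col P: 1100, Corner: 0


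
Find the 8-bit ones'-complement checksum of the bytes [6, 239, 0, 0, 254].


Sum = 499 mod 256 = 243
Complement = 12

12


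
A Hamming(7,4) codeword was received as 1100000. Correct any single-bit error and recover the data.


Syndrome = 3: error at position 3

Data: 1000 (corrected bit 3)


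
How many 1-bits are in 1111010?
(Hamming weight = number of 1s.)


Counting 1s in 1111010

5


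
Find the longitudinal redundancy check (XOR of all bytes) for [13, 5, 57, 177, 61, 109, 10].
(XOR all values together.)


XOR chain: 13 ^ 5 ^ 57 ^ 177 ^ 61 ^ 109 ^ 10 = 218

218


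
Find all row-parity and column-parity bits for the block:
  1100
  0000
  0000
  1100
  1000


Row parities: 00001
Column parities: 1000

Row P: 00001, Col P: 1000, Corner: 1


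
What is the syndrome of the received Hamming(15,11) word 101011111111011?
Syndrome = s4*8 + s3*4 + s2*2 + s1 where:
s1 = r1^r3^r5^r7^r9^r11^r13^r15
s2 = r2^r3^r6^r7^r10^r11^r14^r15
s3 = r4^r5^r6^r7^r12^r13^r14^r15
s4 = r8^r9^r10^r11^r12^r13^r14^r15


s1=1, s2=1, s3=0, s4=1

Syndrome = 11 (error at position 11)


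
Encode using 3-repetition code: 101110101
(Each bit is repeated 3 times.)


Each bit -> 3 copies

111000111111111000111000111


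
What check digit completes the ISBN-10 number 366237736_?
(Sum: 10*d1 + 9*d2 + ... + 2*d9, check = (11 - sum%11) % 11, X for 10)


Weighted sum: 248
248 mod 11 = 6

Check digit: 5


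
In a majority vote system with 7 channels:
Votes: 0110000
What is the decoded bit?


Ones: 2 out of 7
Threshold: 4

0 (2/7 voted 1)


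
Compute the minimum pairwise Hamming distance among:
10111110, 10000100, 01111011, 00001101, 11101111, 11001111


Comparing all pairs, minimum distance: 1
Can detect 0 errors, correct 0 errors

1


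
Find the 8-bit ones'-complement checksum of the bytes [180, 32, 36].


Sum = 248 mod 256 = 248
Complement = 7

7


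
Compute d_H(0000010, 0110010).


XOR: 0110000
Count of 1s: 2

2


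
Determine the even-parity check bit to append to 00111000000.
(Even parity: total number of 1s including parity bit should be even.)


Number of 1s in data: 3
Parity bit: 1

1


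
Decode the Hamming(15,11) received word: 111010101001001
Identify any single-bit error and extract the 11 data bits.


Syndrome = 8: error at position 8

Data: 11011001001 (corrected bit 8)


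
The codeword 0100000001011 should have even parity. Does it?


Number of 1s: 4

Yes, parity is correct (4 ones)


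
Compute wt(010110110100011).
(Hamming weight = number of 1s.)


Counting 1s in 010110110100011

8


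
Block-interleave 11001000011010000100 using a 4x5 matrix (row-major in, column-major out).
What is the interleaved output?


Matrix:
  11001
  00001
  10100
  00100
Read columns: 10101000001100001100

10101000001100001100


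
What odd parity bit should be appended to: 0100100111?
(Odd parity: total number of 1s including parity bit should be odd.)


Number of 1s in data: 5
Parity bit: 0

0


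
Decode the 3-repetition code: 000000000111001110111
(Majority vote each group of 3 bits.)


Groups: 000, 000, 000, 111, 001, 110, 111
Majority votes: 0001011

0001011


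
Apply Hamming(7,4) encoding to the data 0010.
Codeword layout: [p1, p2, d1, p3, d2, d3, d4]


Parity bits: p1=0, p2=1, p3=1

0101010


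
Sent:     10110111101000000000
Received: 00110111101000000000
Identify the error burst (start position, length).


XOR: 10000000000000000000

Burst at position 0, length 1


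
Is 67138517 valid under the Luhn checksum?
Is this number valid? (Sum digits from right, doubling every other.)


Luhn sum = 36
36 mod 10 = 6

Invalid (Luhn sum mod 10 = 6)


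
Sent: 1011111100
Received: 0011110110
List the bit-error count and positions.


XOR: 1000001010

3 error(s) at position(s): 0, 6, 8


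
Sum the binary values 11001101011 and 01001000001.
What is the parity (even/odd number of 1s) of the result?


11001101011 = 1643
01001000001 = 577
Sum = 2220 = 100010101100
1s count = 5

odd parity (5 ones in 100010101100)


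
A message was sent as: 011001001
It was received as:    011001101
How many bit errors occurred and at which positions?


XOR: 000000100

1 error(s) at position(s): 6


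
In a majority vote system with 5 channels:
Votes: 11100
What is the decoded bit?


Ones: 3 out of 5
Threshold: 3

1 (3/5 voted 1)


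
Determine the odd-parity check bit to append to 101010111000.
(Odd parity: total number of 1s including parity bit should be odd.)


Number of 1s in data: 6
Parity bit: 1

1


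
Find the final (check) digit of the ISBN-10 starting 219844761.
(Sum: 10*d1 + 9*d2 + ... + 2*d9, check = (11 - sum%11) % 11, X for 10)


Weighted sum: 249
249 mod 11 = 7

Check digit: 4


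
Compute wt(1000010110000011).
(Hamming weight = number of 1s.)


Counting 1s in 1000010110000011

6


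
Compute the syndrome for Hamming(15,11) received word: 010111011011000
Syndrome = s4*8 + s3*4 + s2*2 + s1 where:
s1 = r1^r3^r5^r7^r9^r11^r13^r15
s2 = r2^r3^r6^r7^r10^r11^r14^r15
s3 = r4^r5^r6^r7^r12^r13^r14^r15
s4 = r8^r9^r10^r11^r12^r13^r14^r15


s1=1, s2=1, s3=0, s4=0

Syndrome = 3 (error at position 3)


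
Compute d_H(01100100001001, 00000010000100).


XOR: 01100110001101
Count of 1s: 7

7


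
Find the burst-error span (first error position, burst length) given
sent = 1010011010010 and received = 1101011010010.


XOR: 0111000000000

Burst at position 1, length 3


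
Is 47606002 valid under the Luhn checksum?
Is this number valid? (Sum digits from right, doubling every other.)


Luhn sum = 23
23 mod 10 = 3

Invalid (Luhn sum mod 10 = 3)


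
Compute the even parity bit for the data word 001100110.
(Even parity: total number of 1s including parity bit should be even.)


Number of 1s in data: 4
Parity bit: 0

0


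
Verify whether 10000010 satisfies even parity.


Number of 1s: 2

Yes, parity is correct (2 ones)


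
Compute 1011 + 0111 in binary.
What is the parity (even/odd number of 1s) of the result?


1011 = 11
0111 = 7
Sum = 18 = 10010
1s count = 2

even parity (2 ones in 10010)


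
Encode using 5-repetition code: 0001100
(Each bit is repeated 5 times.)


Each bit -> 5 copies

00000000000000011111111110000000000


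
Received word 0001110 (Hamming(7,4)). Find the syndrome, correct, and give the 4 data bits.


Syndrome = 7: error at position 7

Data: 0111 (corrected bit 7)


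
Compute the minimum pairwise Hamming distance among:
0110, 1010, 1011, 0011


Comparing all pairs, minimum distance: 1
Can detect 0 errors, correct 0 errors

1


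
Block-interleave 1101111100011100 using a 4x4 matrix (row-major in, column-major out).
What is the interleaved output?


Matrix:
  1101
  1111
  0001
  1100
Read columns: 1101110101001110

1101110101001110


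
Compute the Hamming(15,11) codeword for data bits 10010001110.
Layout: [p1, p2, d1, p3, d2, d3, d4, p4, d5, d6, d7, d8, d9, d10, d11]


Parity bits: p1=1, p2=1, p3=0, p4=1

111000110001110


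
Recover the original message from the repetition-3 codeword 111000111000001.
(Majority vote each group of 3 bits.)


Groups: 111, 000, 111, 000, 001
Majority votes: 10100

10100


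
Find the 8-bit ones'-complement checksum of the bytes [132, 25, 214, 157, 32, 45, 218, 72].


Sum = 895 mod 256 = 127
Complement = 128

128


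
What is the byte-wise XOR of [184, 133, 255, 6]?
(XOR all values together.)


XOR chain: 184 ^ 133 ^ 255 ^ 6 = 196

196


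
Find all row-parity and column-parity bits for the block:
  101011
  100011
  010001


Row parities: 010
Column parities: 011001

Row P: 010, Col P: 011001, Corner: 1


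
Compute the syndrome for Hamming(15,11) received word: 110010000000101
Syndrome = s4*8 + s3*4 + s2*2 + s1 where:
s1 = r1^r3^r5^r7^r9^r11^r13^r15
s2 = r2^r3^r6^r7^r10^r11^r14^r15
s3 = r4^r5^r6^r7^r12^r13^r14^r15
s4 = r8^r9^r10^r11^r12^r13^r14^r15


s1=0, s2=0, s3=1, s4=0

Syndrome = 4 (error at position 4)


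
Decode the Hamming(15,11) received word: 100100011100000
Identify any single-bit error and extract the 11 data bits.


Syndrome = 14: error at position 14

Data: 00001100010 (corrected bit 14)


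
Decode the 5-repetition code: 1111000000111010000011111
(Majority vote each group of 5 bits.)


Groups: 11110, 00000, 11101, 00000, 11111
Majority votes: 10101

10101


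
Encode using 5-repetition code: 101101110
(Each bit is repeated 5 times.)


Each bit -> 5 copies

111110000011111111110000011111111111111100000


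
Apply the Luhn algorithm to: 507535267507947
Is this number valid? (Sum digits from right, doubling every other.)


Luhn sum = 59
59 mod 10 = 9

Invalid (Luhn sum mod 10 = 9)


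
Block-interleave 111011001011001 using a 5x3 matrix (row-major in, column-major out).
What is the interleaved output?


Matrix:
  111
  011
  001
  011
  001
Read columns: 100001101011111

100001101011111


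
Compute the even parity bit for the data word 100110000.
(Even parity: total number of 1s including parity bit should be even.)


Number of 1s in data: 3
Parity bit: 1

1


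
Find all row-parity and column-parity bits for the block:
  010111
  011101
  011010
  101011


Row parities: 0010
Column parities: 111011

Row P: 0010, Col P: 111011, Corner: 1


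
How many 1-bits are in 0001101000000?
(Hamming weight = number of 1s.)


Counting 1s in 0001101000000

3


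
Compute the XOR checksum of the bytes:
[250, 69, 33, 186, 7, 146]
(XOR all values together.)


XOR chain: 250 ^ 69 ^ 33 ^ 186 ^ 7 ^ 146 = 177

177


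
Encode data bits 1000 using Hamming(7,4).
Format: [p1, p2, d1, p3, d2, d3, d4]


Parity bits: p1=1, p2=1, p3=0

1110000


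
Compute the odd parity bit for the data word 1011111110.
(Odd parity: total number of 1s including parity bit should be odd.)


Number of 1s in data: 8
Parity bit: 1

1


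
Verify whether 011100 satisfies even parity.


Number of 1s: 3

No, parity error (3 ones)


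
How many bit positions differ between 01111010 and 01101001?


XOR: 00010011
Count of 1s: 3

3


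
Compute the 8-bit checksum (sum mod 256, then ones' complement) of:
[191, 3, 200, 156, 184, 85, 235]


Sum = 1054 mod 256 = 30
Complement = 225

225


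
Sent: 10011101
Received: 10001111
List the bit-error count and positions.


XOR: 00010010

2 error(s) at position(s): 3, 6


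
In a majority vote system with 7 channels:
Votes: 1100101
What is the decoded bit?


Ones: 4 out of 7
Threshold: 4

1 (4/7 voted 1)


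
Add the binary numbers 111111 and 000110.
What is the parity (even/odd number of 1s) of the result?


111111 = 63
000110 = 6
Sum = 69 = 1000101
1s count = 3

odd parity (3 ones in 1000101)


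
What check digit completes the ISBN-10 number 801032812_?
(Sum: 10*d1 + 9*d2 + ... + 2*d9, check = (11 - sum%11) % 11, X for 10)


Weighted sum: 155
155 mod 11 = 1

Check digit: X


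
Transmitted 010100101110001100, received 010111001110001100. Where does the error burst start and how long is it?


XOR: 000011100000000000

Burst at position 4, length 3


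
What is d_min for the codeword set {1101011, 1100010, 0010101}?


Comparing all pairs, minimum distance: 2
Can detect 1 errors, correct 0 errors

2


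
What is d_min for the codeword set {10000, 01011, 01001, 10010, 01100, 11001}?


Comparing all pairs, minimum distance: 1
Can detect 0 errors, correct 0 errors

1


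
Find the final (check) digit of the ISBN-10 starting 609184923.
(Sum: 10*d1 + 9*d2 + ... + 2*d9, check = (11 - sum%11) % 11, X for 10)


Weighted sum: 255
255 mod 11 = 2

Check digit: 9


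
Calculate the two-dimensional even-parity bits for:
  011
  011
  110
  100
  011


Row parities: 00010
Column parities: 001

Row P: 00010, Col P: 001, Corner: 1


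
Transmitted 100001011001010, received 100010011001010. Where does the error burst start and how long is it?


XOR: 000011000000000

Burst at position 4, length 2


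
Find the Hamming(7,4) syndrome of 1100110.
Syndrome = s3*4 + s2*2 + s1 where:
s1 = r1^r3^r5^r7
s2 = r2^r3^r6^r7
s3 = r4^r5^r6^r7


s1=0, s2=0, s3=0

Syndrome = 0 (no error)


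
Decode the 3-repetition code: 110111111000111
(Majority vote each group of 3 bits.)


Groups: 110, 111, 111, 000, 111
Majority votes: 11101

11101


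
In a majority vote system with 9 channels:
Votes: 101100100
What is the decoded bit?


Ones: 4 out of 9
Threshold: 5

0 (4/9 voted 1)


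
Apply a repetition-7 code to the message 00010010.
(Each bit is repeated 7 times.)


Each bit -> 7 copies

00000000000000000000011111110000000000000011111110000000


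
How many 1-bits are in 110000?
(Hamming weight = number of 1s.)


Counting 1s in 110000

2


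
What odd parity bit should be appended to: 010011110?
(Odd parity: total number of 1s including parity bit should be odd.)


Number of 1s in data: 5
Parity bit: 0

0


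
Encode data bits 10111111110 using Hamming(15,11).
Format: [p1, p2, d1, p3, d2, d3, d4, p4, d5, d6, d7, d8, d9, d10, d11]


Parity bits: p1=1, p2=0, p3=1, p4=0

101101101111110


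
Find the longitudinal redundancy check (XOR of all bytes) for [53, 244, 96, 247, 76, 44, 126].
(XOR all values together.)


XOR chain: 53 ^ 244 ^ 96 ^ 247 ^ 76 ^ 44 ^ 126 = 72

72


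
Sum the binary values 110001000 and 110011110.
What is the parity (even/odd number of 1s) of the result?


110001000 = 392
110011110 = 414
Sum = 806 = 1100100110
1s count = 5

odd parity (5 ones in 1100100110)


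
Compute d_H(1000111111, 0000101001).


XOR: 1000010110
Count of 1s: 4

4


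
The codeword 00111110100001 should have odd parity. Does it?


Number of 1s: 7

Yes, parity is correct (7 ones)


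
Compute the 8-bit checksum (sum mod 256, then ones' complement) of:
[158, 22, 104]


Sum = 284 mod 256 = 28
Complement = 227

227


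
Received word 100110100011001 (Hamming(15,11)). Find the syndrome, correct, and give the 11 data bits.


Syndrome = 15: error at position 15

Data: 01010011000 (corrected bit 15)


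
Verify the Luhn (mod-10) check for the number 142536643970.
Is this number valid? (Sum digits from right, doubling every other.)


Luhn sum = 54
54 mod 10 = 4

Invalid (Luhn sum mod 10 = 4)


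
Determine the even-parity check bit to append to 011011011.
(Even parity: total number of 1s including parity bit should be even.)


Number of 1s in data: 6
Parity bit: 0

0


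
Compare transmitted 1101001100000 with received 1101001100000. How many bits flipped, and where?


XOR: 0000000000000

0 errors (received matches sent)


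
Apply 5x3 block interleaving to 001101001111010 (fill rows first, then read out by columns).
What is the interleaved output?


Matrix:
  001
  101
  001
  111
  010
Read columns: 010100001111110

010100001111110


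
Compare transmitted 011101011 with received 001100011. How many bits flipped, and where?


XOR: 010001000

2 error(s) at position(s): 1, 5


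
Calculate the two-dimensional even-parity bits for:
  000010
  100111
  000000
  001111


Row parities: 1000
Column parities: 101010

Row P: 1000, Col P: 101010, Corner: 1


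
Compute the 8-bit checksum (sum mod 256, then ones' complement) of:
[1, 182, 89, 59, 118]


Sum = 449 mod 256 = 193
Complement = 62

62


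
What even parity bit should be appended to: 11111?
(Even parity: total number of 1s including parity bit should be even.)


Number of 1s in data: 5
Parity bit: 1

1


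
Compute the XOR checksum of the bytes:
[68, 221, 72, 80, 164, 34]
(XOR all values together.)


XOR chain: 68 ^ 221 ^ 72 ^ 80 ^ 164 ^ 34 = 7

7


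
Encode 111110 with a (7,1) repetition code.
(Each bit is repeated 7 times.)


Each bit -> 7 copies

111111111111111111111111111111111110000000


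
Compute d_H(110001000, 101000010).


XOR: 011001010
Count of 1s: 4

4


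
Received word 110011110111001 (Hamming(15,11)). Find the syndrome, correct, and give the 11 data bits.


Syndrome = 13: error at position 13

Data: 01110111101 (corrected bit 13)


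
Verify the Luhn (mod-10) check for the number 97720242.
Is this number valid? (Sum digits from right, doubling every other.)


Luhn sum = 35
35 mod 10 = 5

Invalid (Luhn sum mod 10 = 5)


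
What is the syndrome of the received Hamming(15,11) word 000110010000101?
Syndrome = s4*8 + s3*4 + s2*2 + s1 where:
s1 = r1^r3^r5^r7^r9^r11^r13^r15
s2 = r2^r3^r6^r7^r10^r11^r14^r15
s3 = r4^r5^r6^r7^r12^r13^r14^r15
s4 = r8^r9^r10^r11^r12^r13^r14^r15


s1=1, s2=1, s3=0, s4=1

Syndrome = 11 (error at position 11)


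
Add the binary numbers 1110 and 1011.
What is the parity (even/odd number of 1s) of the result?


1110 = 14
1011 = 11
Sum = 25 = 11001
1s count = 3

odd parity (3 ones in 11001)


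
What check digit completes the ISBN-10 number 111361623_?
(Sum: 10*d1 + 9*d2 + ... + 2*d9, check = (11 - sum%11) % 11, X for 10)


Weighted sum: 125
125 mod 11 = 4

Check digit: 7


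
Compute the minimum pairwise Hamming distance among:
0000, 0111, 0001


Comparing all pairs, minimum distance: 1
Can detect 0 errors, correct 0 errors

1


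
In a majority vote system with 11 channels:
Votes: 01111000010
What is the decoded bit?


Ones: 5 out of 11
Threshold: 6

0 (5/11 voted 1)


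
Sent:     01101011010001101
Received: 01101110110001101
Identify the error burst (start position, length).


XOR: 00000101100000000

Burst at position 5, length 4


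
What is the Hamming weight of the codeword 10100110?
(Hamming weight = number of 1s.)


Counting 1s in 10100110

4


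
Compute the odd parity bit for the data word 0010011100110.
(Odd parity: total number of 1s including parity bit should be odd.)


Number of 1s in data: 6
Parity bit: 1

1


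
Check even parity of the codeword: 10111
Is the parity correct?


Number of 1s: 4

Yes, parity is correct (4 ones)


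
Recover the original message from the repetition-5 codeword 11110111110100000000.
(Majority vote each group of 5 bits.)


Groups: 11110, 11111, 01000, 00000
Majority votes: 1100

1100


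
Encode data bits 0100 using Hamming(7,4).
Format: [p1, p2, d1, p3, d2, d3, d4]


Parity bits: p1=1, p2=0, p3=1

1001100


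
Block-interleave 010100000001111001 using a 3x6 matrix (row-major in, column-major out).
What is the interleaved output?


Matrix:
  010100
  000001
  111001
Read columns: 001101001100000011

001101001100000011


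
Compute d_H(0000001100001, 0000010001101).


XOR: 0000011101100
Count of 1s: 5

5


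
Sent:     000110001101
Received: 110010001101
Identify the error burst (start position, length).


XOR: 110100000000

Burst at position 0, length 4


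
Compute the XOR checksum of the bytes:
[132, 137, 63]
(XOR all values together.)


XOR chain: 132 ^ 137 ^ 63 = 50

50


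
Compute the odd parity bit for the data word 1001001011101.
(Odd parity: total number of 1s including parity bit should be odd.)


Number of 1s in data: 7
Parity bit: 0

0


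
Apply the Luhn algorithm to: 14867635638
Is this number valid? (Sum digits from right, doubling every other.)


Luhn sum = 54
54 mod 10 = 4

Invalid (Luhn sum mod 10 = 4)


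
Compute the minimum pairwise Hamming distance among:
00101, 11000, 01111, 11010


Comparing all pairs, minimum distance: 1
Can detect 0 errors, correct 0 errors

1


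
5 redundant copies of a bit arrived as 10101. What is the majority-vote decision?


Ones: 3 out of 5
Threshold: 3

1 (3/5 voted 1)


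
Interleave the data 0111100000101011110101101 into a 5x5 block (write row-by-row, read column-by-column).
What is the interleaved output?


Matrix:
  01111
  00000
  10101
  11101
  01101
Read columns: 0011010011101111000010111

0011010011101111000010111


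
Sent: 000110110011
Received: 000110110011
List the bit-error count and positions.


XOR: 000000000000

0 errors (received matches sent)


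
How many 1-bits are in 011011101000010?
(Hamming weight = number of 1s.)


Counting 1s in 011011101000010

7


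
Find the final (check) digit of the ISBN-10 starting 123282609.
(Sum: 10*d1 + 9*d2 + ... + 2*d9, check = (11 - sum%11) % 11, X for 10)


Weighted sum: 166
166 mod 11 = 1

Check digit: X


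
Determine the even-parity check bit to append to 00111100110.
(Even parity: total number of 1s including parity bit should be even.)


Number of 1s in data: 6
Parity bit: 0

0


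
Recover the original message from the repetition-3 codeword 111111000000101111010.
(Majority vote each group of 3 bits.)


Groups: 111, 111, 000, 000, 101, 111, 010
Majority votes: 1100110

1100110


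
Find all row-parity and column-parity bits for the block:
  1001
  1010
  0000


Row parities: 000
Column parities: 0011

Row P: 000, Col P: 0011, Corner: 0


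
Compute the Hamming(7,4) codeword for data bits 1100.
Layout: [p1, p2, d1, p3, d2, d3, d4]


Parity bits: p1=0, p2=1, p3=1

0111100


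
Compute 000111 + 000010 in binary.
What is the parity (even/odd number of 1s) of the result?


000111 = 7
000010 = 2
Sum = 9 = 1001
1s count = 2

even parity (2 ones in 1001)


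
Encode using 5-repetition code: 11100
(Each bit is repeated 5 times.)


Each bit -> 5 copies

1111111111111110000000000


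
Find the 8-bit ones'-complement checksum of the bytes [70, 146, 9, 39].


Sum = 264 mod 256 = 8
Complement = 247

247


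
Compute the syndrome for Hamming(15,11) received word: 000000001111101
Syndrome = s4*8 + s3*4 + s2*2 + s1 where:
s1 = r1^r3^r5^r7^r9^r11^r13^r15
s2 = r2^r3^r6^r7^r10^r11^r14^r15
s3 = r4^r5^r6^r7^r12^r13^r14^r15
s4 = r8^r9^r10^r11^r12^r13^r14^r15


s1=0, s2=1, s3=1, s4=0

Syndrome = 6 (error at position 6)


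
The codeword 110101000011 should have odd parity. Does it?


Number of 1s: 6

No, parity error (6 ones)


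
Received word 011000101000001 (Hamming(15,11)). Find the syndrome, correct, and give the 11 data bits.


Syndrome = 0: no error detected

Data: 10011000001 (no errors)


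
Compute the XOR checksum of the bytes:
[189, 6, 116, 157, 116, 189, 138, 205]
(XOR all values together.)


XOR chain: 189 ^ 6 ^ 116 ^ 157 ^ 116 ^ 189 ^ 138 ^ 205 = 220

220


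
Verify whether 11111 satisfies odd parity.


Number of 1s: 5

Yes, parity is correct (5 ones)


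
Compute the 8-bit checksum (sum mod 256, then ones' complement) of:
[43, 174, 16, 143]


Sum = 376 mod 256 = 120
Complement = 135

135


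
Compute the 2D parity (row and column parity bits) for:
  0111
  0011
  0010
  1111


Row parities: 1010
Column parities: 1001

Row P: 1010, Col P: 1001, Corner: 0


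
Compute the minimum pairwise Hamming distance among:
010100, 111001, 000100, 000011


Comparing all pairs, minimum distance: 1
Can detect 0 errors, correct 0 errors

1


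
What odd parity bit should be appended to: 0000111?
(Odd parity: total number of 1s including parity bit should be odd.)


Number of 1s in data: 3
Parity bit: 0

0


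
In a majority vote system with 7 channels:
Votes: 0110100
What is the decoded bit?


Ones: 3 out of 7
Threshold: 4

0 (3/7 voted 1)


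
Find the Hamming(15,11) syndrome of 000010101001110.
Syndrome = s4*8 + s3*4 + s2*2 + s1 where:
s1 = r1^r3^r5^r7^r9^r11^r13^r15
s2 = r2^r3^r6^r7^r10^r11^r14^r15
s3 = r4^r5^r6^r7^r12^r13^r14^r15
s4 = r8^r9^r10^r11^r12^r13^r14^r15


s1=0, s2=0, s3=1, s4=0

Syndrome = 4 (error at position 4)


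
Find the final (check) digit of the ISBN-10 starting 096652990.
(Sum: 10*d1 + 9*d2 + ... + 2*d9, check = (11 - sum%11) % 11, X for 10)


Weighted sum: 274
274 mod 11 = 10

Check digit: 1


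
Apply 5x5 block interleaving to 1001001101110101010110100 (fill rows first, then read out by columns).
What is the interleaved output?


Matrix:
  10010
  01101
  11010
  10101
  10100
Read columns: 1011101100010111010001010

1011101100010111010001010


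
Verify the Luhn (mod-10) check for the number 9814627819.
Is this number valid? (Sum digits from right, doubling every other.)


Luhn sum = 52
52 mod 10 = 2

Invalid (Luhn sum mod 10 = 2)


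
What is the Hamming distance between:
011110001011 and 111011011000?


XOR: 100101010011
Count of 1s: 6

6


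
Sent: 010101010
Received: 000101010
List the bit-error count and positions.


XOR: 010000000

1 error(s) at position(s): 1


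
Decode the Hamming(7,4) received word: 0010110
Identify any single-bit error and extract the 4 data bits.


Syndrome = 0: no error detected

Data: 1110 (no errors)


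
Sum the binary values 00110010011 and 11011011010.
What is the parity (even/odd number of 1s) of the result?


00110010011 = 403
11011011010 = 1754
Sum = 2157 = 100001101101
1s count = 6

even parity (6 ones in 100001101101)


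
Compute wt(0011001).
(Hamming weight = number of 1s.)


Counting 1s in 0011001

3


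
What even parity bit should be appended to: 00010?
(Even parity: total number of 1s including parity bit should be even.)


Number of 1s in data: 1
Parity bit: 1

1


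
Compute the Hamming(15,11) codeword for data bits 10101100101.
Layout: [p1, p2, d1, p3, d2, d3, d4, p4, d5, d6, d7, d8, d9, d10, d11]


Parity bits: p1=0, p2=0, p3=1, p4=0

001101001100101


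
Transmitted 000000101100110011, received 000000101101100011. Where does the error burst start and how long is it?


XOR: 000000000001010000

Burst at position 11, length 3


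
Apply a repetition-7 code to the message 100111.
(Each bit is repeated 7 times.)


Each bit -> 7 copies

111111100000000000000111111111111111111111


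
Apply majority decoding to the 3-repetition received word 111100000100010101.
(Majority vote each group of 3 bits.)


Groups: 111, 100, 000, 100, 010, 101
Majority votes: 100001

100001


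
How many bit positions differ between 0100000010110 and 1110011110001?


XOR: 1010011100111
Count of 1s: 8

8


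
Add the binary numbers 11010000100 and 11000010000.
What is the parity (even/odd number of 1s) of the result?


11010000100 = 1668
11000010000 = 1552
Sum = 3220 = 110010010100
1s count = 5

odd parity (5 ones in 110010010100)


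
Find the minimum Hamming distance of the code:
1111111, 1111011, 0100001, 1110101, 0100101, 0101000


Comparing all pairs, minimum distance: 1
Can detect 0 errors, correct 0 errors

1


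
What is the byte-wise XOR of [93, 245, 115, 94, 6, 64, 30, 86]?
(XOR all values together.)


XOR chain: 93 ^ 245 ^ 115 ^ 94 ^ 6 ^ 64 ^ 30 ^ 86 = 139

139


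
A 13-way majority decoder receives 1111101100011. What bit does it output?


Ones: 9 out of 13
Threshold: 7

1 (9/13 voted 1)


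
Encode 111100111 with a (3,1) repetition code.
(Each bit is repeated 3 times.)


Each bit -> 3 copies

111111111111000000111111111


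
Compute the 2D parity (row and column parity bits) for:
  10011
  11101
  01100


Row parities: 100
Column parities: 00010

Row P: 100, Col P: 00010, Corner: 1


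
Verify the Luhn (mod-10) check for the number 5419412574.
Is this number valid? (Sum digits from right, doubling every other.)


Luhn sum = 43
43 mod 10 = 3

Invalid (Luhn sum mod 10 = 3)


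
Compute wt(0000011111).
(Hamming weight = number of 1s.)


Counting 1s in 0000011111

5


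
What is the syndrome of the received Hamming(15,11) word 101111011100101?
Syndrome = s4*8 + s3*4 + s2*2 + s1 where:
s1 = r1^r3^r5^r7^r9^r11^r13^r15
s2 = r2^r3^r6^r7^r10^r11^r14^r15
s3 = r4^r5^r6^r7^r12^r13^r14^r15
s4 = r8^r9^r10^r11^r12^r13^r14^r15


s1=0, s2=0, s3=1, s4=1

Syndrome = 12 (error at position 12)


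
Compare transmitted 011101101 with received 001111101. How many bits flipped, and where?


XOR: 010010000

2 error(s) at position(s): 1, 4


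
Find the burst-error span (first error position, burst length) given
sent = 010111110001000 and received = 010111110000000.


XOR: 000000000001000

Burst at position 11, length 1


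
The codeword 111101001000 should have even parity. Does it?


Number of 1s: 6

Yes, parity is correct (6 ones)


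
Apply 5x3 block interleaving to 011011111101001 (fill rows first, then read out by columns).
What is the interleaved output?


Matrix:
  011
  011
  111
  101
  001
Read columns: 001101110011111

001101110011111


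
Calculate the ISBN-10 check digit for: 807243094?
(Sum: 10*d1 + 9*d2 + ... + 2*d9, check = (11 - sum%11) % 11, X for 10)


Weighted sum: 224
224 mod 11 = 4

Check digit: 7


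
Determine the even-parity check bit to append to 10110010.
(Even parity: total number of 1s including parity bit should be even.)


Number of 1s in data: 4
Parity bit: 0

0


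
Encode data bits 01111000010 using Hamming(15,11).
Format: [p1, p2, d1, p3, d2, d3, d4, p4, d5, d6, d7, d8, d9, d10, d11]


Parity bits: p1=1, p2=1, p3=0, p4=0

110011101000010


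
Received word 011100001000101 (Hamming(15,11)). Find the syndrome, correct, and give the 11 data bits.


Syndrome = 14: error at position 14

Data: 10001000111 (corrected bit 14)


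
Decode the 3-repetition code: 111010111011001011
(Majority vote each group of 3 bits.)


Groups: 111, 010, 111, 011, 001, 011
Majority votes: 101101

101101


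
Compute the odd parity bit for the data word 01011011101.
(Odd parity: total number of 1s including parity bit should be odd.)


Number of 1s in data: 7
Parity bit: 0

0


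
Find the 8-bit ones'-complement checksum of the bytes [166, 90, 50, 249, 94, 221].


Sum = 870 mod 256 = 102
Complement = 153

153


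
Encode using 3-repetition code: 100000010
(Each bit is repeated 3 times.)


Each bit -> 3 copies

111000000000000000000111000


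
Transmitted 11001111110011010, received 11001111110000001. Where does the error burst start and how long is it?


XOR: 00000000000011011

Burst at position 12, length 5


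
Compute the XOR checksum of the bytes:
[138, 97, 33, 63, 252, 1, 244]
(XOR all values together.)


XOR chain: 138 ^ 97 ^ 33 ^ 63 ^ 252 ^ 1 ^ 244 = 252

252


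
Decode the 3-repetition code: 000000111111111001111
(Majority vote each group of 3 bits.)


Groups: 000, 000, 111, 111, 111, 001, 111
Majority votes: 0011101

0011101


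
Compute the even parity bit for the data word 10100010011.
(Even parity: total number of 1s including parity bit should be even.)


Number of 1s in data: 5
Parity bit: 1

1


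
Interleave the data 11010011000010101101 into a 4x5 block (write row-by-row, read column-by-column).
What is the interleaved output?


Matrix:
  11010
  01100
  00101
  01101
Read columns: 10001101011110000011

10001101011110000011


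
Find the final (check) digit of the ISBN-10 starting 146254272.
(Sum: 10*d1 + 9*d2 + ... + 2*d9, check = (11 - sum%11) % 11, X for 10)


Weighted sum: 191
191 mod 11 = 4

Check digit: 7


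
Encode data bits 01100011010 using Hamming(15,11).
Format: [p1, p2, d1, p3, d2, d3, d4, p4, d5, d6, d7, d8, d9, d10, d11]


Parity bits: p1=0, p2=1, p3=0, p4=1

010011010011010
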